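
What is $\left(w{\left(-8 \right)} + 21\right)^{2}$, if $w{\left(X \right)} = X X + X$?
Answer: $5929$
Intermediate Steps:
$w{\left(X \right)} = X + X^{2}$ ($w{\left(X \right)} = X^{2} + X = X + X^{2}$)
$\left(w{\left(-8 \right)} + 21\right)^{2} = \left(- 8 \left(1 - 8\right) + 21\right)^{2} = \left(\left(-8\right) \left(-7\right) + 21\right)^{2} = \left(56 + 21\right)^{2} = 77^{2} = 5929$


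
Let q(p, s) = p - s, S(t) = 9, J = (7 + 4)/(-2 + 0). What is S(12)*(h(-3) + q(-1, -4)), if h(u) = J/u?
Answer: 87/2 ≈ 43.500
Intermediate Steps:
J = -11/2 (J = 11/(-2) = 11*(-½) = -11/2 ≈ -5.5000)
h(u) = -11/(2*u)
S(12)*(h(-3) + q(-1, -4)) = 9*(-11/2/(-3) + (-1 - 1*(-4))) = 9*(-11/2*(-⅓) + (-1 + 4)) = 9*(11/6 + 3) = 9*(29/6) = 87/2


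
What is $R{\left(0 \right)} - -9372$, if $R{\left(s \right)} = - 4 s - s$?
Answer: $9372$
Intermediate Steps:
$R{\left(s \right)} = - 5 s$
$R{\left(0 \right)} - -9372 = \left(-5\right) 0 - -9372 = 0 + 9372 = 9372$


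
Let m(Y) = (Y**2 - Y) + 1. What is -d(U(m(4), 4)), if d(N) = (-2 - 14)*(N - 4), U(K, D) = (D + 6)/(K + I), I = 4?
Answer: -928/17 ≈ -54.588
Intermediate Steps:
m(Y) = 1 + Y**2 - Y
U(K, D) = (6 + D)/(4 + K) (U(K, D) = (D + 6)/(K + 4) = (6 + D)/(4 + K))
d(N) = 64 - 16*N (d(N) = -16*(-4 + N) = 64 - 16*N)
-d(U(m(4), 4)) = -(64 - 16*(6 + 4)/(4 + (1 + 4**2 - 1*4))) = -(64 - 16*10/(4 + (1 + 16 - 4))) = -(64 - 16*10/(4 + 13)) = -(64 - 16*10/17) = -(64 - 160/17) = -1*928/17 = -928/17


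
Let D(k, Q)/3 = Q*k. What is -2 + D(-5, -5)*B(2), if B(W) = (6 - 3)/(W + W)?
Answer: 217/4 ≈ 54.250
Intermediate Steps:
B(W) = 3/(2*W) (B(W) = 3/((2*W)) = 3*(1/(2*W)) = 3/(2*W))
D(k, Q) = 3*Q*k (D(k, Q) = 3*(Q*k) = 3*Q*k)
-2 + D(-5, -5)*B(2) = -2 + (3*(-5)*(-5))*((3/2)/2) = -2 + 75*((3/2)*(½)) = -2 + 75*(¾) = -2 + 225/4 = 217/4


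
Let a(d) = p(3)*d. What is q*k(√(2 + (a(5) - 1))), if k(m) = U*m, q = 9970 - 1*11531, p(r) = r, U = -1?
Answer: 6244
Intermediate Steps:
a(d) = 3*d
q = -1561 (q = 9970 - 11531 = -1561)
k(m) = -m
q*k(√(2 + (a(5) - 1))) = -(-1561)*√(2 + (3*5 - 1)) = -(-1561)*√(2 + (15 - 1)) = -(-1561)*√(2 + 14) = -(-1561)*√16 = -(-1561)*4 = -1561*(-4) = 6244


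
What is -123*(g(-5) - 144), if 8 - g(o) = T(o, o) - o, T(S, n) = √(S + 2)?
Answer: 17343 + 123*I*√3 ≈ 17343.0 + 213.04*I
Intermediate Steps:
T(S, n) = √(2 + S)
g(o) = 8 + o - √(2 + o) (g(o) = 8 - (√(2 + o) - o) = 8 + (o - √(2 + o)) = 8 + o - √(2 + o))
-123*(g(-5) - 144) = -123*((8 - 5 - √(2 - 5)) - 144) = -123*((8 - 5 - √(-3)) - 144) = -123*((8 - 5 - I*√3) - 144) = -123*((3 - I*√3) - 144) = -123*(-141 - I*√3) = 17343 + 123*I*√3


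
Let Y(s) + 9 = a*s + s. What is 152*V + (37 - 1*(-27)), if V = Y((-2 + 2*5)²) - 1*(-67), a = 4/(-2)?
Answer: -848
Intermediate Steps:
a = -2 (a = 4*(-½) = -2)
Y(s) = -9 - s (Y(s) = -9 + (-2*s + s) = -9 - s)
V = -6 (V = (-9 - (-2 + 2*5)²) - 1*(-67) = (-9 - (-2 + 10)²) + 67 = (-9 - 1*8²) + 67 = (-9 - 1*64) + 67 = (-9 - 64) + 67 = -73 + 67 = -6)
152*V + (37 - 1*(-27)) = 152*(-6) + (37 - 1*(-27)) = -912 + (37 + 27) = -912 + 64 = -848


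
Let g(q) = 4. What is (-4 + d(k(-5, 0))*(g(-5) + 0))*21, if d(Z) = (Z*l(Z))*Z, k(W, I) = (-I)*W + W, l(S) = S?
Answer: -10584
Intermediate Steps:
k(W, I) = W - I*W (k(W, I) = -I*W + W = W - I*W)
d(Z) = Z³ (d(Z) = (Z*Z)*Z = Z²*Z = Z³)
(-4 + d(k(-5, 0))*(g(-5) + 0))*21 = (-4 + (-5*(1 - 1*0))³*(4 + 0))*21 = (-4 + (-5*(1 + 0))³*4)*21 = (-4 + (-5*1)³*4)*21 = (-4 + (-5)³*4)*21 = (-4 - 125*4)*21 = (-4 - 500)*21 = -504*21 = -10584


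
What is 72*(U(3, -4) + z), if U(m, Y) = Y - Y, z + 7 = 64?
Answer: 4104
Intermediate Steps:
z = 57 (z = -7 + 64 = 57)
U(m, Y) = 0
72*(U(3, -4) + z) = 72*(0 + 57) = 72*57 = 4104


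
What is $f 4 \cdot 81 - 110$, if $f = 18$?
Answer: $5722$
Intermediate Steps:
$f 4 \cdot 81 - 110 = 18 \cdot 4 \cdot 81 - 110 = 72 \cdot 81 - 110 = 5832 - 110 = 5722$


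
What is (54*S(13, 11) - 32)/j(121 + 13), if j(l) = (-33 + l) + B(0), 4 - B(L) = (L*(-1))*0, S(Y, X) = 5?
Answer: 34/15 ≈ 2.2667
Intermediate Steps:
B(L) = 4 (B(L) = 4 - L*(-1)*0 = 4 - (-L)*0 = 4 - 1*0 = 4 + 0 = 4)
j(l) = -29 + l (j(l) = (-33 + l) + 4 = -29 + l)
(54*S(13, 11) - 32)/j(121 + 13) = (54*5 - 32)/(-29 + (121 + 13)) = (270 - 32)/(-29 + 134) = 238/105 = 238*(1/105) = 34/15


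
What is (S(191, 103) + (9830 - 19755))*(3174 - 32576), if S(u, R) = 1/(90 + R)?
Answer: 56320236648/193 ≈ 2.9181e+8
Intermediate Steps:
(S(191, 103) + (9830 - 19755))*(3174 - 32576) = (1/(90 + 103) + (9830 - 19755))*(3174 - 32576) = (1/193 - 9925)*(-29402) = -1915524/193*(-29402) = 56320236648/193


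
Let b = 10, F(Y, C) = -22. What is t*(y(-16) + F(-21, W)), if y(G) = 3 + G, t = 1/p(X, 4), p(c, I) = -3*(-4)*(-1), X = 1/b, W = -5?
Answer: 35/12 ≈ 2.9167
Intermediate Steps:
X = 1/10 ≈ 0.10000
p(c, I) = -12 (p(c, I) = 12*(-1) = -12)
t = -1/12 (t = 1/(-12) = -1/12 ≈ -0.083333)
t*(y(-16) + F(-21, W)) = -((3 - 16) - 22)/12 = -(-13 - 22)/12 = -1/12*(-35) = 35/12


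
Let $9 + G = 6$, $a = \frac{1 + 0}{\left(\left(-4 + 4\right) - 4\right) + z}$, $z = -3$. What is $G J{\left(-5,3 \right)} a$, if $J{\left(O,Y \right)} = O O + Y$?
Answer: $12$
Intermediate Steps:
$J{\left(O,Y \right)} = Y + O^{2}$ ($J{\left(O,Y \right)} = O^{2} + Y = Y + O^{2}$)
$a = - \frac{1}{7}$ ($a = \frac{1 + 0}{\left(\left(-4 + 4\right) - 4\right) - 3} = 1 \frac{1}{\left(0 - 4\right) - 3} = 1 \frac{1}{-4 - 3} = 1 \frac{1}{-7} = 1 \left(- \frac{1}{7}\right) = - \frac{1}{7} \approx -0.14286$)
$G = -3$ ($G = -9 + 6 = -3$)
$G J{\left(-5,3 \right)} a = - 3 \left(3 + \left(-5\right)^{2}\right) \left(- \frac{1}{7}\right) = - 3 \left(3 + 25\right) \left(- \frac{1}{7}\right) = \left(-3\right) 28 \left(- \frac{1}{7}\right) = \left(-84\right) \left(- \frac{1}{7}\right) = 12$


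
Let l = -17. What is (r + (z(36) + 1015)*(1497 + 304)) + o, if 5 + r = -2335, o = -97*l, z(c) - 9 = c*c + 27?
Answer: 4226256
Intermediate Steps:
z(c) = 36 + c² (z(c) = 9 + (c*c + 27) = 9 + (c² + 27) = 9 + (27 + c²) = 36 + c²)
o = 1649 (o = -97*(-17) = 1649)
r = -2340 (r = -5 - 2335 = -2340)
(r + (z(36) + 1015)*(1497 + 304)) + o = (-2340 + ((36 + 36²) + 1015)*(1497 + 304)) + 1649 = (-2340 + ((36 + 1296) + 1015)*1801) + 1649 = (-2340 + (1332 + 1015)*1801) + 1649 = (-2340 + 2347*1801) + 1649 = (-2340 + 4226947) + 1649 = 4224607 + 1649 = 4226256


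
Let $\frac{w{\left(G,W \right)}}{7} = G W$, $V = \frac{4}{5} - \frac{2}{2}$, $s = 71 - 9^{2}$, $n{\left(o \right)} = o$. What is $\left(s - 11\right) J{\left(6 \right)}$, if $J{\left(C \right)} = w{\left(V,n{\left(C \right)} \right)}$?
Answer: $\frac{882}{5} \approx 176.4$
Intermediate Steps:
$s = -10$ ($s = 71 - 81 = -10$)
$V = - \frac{1}{5}$ ($V = 4 \cdot \frac{1}{5} - 1 = \frac{4}{5} - 1 = - \frac{1}{5} \approx -0.2$)
$w{\left(G,W \right)} = 7 G W$
$J{\left(C \right)} = - \frac{7 C}{5}$ ($J{\left(C \right)} = 7 \left(- \frac{1}{5}\right) C = - \frac{7 C}{5}$)
$\left(s - 11\right) J{\left(6 \right)} = \left(-10 - 11\right) \left(\left(- \frac{7}{5}\right) 6\right) = \left(-21\right) \left(- \frac{42}{5}\right) = \frac{882}{5}$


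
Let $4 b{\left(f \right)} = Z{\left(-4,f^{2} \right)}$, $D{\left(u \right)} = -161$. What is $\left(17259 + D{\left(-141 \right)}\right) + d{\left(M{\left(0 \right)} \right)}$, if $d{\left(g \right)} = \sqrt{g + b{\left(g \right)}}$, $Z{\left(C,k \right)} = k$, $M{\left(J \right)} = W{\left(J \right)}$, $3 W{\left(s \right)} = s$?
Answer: $17098$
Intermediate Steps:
$W{\left(s \right)} = \frac{s}{3}$
$M{\left(J \right)} = \frac{J}{3}$
$b{\left(f \right)} = \frac{f^{2}}{4}$
$d{\left(g \right)} = \sqrt{g + \frac{g^{2}}{4}}$
$\left(17259 + D{\left(-141 \right)}\right) + d{\left(M{\left(0 \right)} \right)} = \left(17259 - 161\right) + \frac{\sqrt{\frac{1}{3} \cdot 0 \left(4 + \frac{1}{3} \cdot 0\right)}}{2} = 17098 + \frac{\sqrt{0 \left(4 + 0\right)}}{2} = 17098 + \frac{\sqrt{0 \cdot 4}}{2} = 17098 + \frac{\sqrt{0}}{2} = 17098 + \frac{1}{2} \cdot 0 = 17098 + 0 = 17098$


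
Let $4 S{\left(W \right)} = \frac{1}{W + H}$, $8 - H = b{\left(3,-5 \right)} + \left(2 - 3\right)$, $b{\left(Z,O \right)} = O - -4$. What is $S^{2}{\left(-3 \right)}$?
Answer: $\frac{1}{784} \approx 0.0012755$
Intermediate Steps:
$b{\left(Z,O \right)} = 4 + O$ ($b{\left(Z,O \right)} = O + 4 = 4 + O$)
$H = 10$ ($H = 8 - \left(\left(4 - 5\right) + \left(2 - 3\right)\right) = 8 - \left(-1 + \left(2 - 3\right)\right) = 8 - \left(-1 - 1\right) = 8 - -2 = 8 + 2 = 10$)
$S{\left(W \right)} = \frac{1}{4 \left(10 + W\right)}$ ($S{\left(W \right)} = \frac{1}{4 \left(W + 10\right)} = \frac{1}{4 \left(10 + W\right)}$)
$S^{2}{\left(-3 \right)} = \left(\frac{1}{4 \left(10 - 3\right)}\right)^{2} = \left(\frac{1}{4 \cdot 7}\right)^{2} = \left(\frac{1}{4} \cdot \frac{1}{7}\right)^{2} = \left(\frac{1}{28}\right)^{2} = \frac{1}{784}$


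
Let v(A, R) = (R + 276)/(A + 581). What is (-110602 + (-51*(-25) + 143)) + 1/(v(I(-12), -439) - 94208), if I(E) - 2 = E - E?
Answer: -5996759454151/54923427 ≈ -1.0918e+5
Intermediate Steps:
I(E) = 2 (I(E) = 2 + (E - E) = 2 + 0 = 2)
v(A, R) = (276 + R)/(581 + A)
(-110602 + (-51*(-25) + 143)) + 1/(v(I(-12), -439) - 94208) = (-110602 + (-51*(-25) + 143)) + 1/((276 - 439)/(581 + 2) - 94208) = (-110602 + (1275 + 143)) + 1/(-163/583 - 94208) = (-110602 + 1418) + 1/((1/583)*(-163) - 94208) = -109184 + 1/(-163/583 - 94208) = -109184 + 1/(-54923427/583) = -109184 - 583/54923427 = -5996759454151/54923427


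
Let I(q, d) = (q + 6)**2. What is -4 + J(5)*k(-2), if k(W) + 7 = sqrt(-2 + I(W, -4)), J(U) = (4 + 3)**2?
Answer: -347 + 49*sqrt(14) ≈ -163.66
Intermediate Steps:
I(q, d) = (6 + q)**2
J(U) = 49 (J(U) = 7**2 = 49)
k(W) = -7 + sqrt(-2 + (6 + W)**2)
-4 + J(5)*k(-2) = -4 + 49*(-7 + sqrt(-2 + (6 - 2)**2)) = -4 + 49*(-7 + sqrt(-2 + 4**2)) = -4 + 49*(-7 + sqrt(-2 + 16)) = -4 + 49*(-7 + sqrt(14)) = -4 + (-343 + 49*sqrt(14)) = -347 + 49*sqrt(14)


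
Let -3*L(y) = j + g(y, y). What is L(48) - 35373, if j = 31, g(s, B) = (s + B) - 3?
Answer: -106243/3 ≈ -35414.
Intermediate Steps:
g(s, B) = -3 + B + s (g(s, B) = (B + s) - 3 = -3 + B + s)
L(y) = -28/3 - 2*y/3 (L(y) = -(31 + (-3 + y + y))/3 = -(31 + (-3 + 2*y))/3 = -(28 + 2*y)/3 = -28/3 - 2*y/3)
L(48) - 35373 = (-28/3 - ⅔*48) - 35373 = (-28/3 - 32) - 35373 = -124/3 - 35373 = -106243/3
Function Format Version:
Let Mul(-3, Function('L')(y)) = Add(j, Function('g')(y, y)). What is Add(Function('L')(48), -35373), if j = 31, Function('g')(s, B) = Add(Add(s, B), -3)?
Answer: Rational(-106243, 3) ≈ -35414.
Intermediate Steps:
Function('g')(s, B) = Add(-3, B, s) (Function('g')(s, B) = Add(Add(B, s), -3) = Add(-3, B, s))
Function('L')(y) = Add(Rational(-28, 3), Mul(Rational(-2, 3), y)) (Function('L')(y) = Mul(Rational(-1, 3), Add(31, Add(-3, y, y))) = Mul(Rational(-1, 3), Add(31, Add(-3, Mul(2, y)))) = Mul(Rational(-1, 3), Add(28, Mul(2, y))) = Add(Rational(-28, 3), Mul(Rational(-2, 3), y)))
Add(Function('L')(48), -35373) = Add(Add(Rational(-28, 3), Mul(Rational(-2, 3), 48)), -35373) = Add(Add(Rational(-28, 3), -32), -35373) = Add(Rational(-124, 3), -35373) = Rational(-106243, 3)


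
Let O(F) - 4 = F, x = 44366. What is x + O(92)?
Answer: 44462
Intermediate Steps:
O(F) = 4 + F
x + O(92) = 44366 + (4 + 92) = 44366 + 96 = 44462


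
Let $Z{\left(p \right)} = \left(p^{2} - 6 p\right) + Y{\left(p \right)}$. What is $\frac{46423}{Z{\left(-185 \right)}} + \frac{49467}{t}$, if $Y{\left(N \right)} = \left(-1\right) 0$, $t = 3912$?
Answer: $\frac{643174407}{46076840} \approx 13.959$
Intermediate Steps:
$Y{\left(N \right)} = 0$
$Z{\left(p \right)} = p^{2} - 6 p$ ($Z{\left(p \right)} = \left(p^{2} - 6 p\right) + 0 = p^{2} - 6 p$)
$\frac{46423}{Z{\left(-185 \right)}} + \frac{49467}{t} = \frac{46423}{\left(-185\right) \left(-6 - 185\right)} + \frac{49467}{3912} = \frac{46423}{\left(-185\right) \left(-191\right)} + 49467 \cdot \frac{1}{3912} = \frac{46423}{35335} + \frac{16489}{1304} = \frac{643174407}{46076840}$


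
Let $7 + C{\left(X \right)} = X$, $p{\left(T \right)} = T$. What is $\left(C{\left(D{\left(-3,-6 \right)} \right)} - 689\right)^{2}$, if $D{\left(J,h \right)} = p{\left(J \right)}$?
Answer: $488601$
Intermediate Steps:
$D{\left(J,h \right)} = J$
$C{\left(X \right)} = -7 + X$
$\left(C{\left(D{\left(-3,-6 \right)} \right)} - 689\right)^{2} = \left(\left(-7 - 3\right) - 689\right)^{2} = \left(-10 - 689\right)^{2} = \left(-699\right)^{2} = 488601$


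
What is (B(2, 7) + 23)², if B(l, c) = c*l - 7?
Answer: 900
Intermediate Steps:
B(l, c) = -7 + c*l
(B(2, 7) + 23)² = ((-7 + 7*2) + 23)² = ((-7 + 14) + 23)² = (7 + 23)² = 30² = 900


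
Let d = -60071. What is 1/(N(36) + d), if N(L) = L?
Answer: -1/60035 ≈ -1.6657e-5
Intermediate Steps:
1/(N(36) + d) = 1/(36 - 60071) = 1/(-60035) = -1/60035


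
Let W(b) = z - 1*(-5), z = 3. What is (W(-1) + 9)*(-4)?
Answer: -68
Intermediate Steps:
W(b) = 8 (W(b) = 3 - 1*(-5) = 3 + 5 = 8)
(W(-1) + 9)*(-4) = (8 + 9)*(-4) = 17*(-4) = -68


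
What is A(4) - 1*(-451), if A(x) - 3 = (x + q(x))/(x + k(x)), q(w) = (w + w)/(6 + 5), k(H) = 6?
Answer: 24996/55 ≈ 454.47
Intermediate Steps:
q(w) = 2*w/11 (q(w) = (2*w)/11 = (2*w)*(1/11) = 2*w/11)
A(x) = 3 + 13*x/(11*(6 + x)) (A(x) = 3 + (x + 2*x/11)/(x + 6) = 3 + (13*x/11)/(6 + x) = 3 + 13*x/(11*(6 + x)))
A(4) - 1*(-451) = 2*(99 + 23*4)/(11*(6 + 4)) - 1*(-451) = (2/11)*(99 + 92)/10 + 451 = (2/11)*(1/10)*191 + 451 = 191/55 + 451 = 24996/55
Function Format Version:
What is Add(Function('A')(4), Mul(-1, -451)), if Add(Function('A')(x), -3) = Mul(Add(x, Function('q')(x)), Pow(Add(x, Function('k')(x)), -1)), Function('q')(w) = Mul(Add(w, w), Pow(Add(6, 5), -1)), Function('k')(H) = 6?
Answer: Rational(24996, 55) ≈ 454.47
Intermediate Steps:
Function('q')(w) = Mul(Rational(2, 11), w) (Function('q')(w) = Mul(Mul(2, w), Pow(11, -1)) = Mul(Mul(2, w), Rational(1, 11)) = Mul(Rational(2, 11), w))
Function('A')(x) = Add(3, Mul(Rational(13, 11), x, Pow(Add(6, x), -1))) (Function('A')(x) = Add(3, Mul(Add(x, Mul(Rational(2, 11), x)), Pow(Add(x, 6), -1))) = Add(3, Mul(Mul(Rational(13, 11), x), Pow(Add(6, x), -1))) = Add(3, Mul(Rational(13, 11), x, Pow(Add(6, x), -1))))
Add(Function('A')(4), Mul(-1, -451)) = Add(Mul(Rational(2, 11), Pow(Add(6, 4), -1), Add(99, Mul(23, 4))), Mul(-1, -451)) = Add(Mul(Rational(2, 11), Pow(10, -1), Add(99, 92)), 451) = Add(Mul(Rational(2, 11), Rational(1, 10), 191), 451) = Add(Rational(191, 55), 451) = Rational(24996, 55)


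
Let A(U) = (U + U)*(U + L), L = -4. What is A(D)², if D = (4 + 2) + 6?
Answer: 36864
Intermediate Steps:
D = 12 (D = 6 + 6 = 12)
A(U) = 2*U*(-4 + U) (A(U) = (U + U)*(U - 4) = (2*U)*(-4 + U) = 2*U*(-4 + U))
A(D)² = (2*12*(-4 + 12))² = (2*12*8)² = 192² = 36864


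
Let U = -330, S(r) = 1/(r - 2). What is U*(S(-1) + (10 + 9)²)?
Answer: -119020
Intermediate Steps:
S(r) = 1/(-2 + r)
U*(S(-1) + (10 + 9)²) = -330*(1/(-2 - 1) + (10 + 9)²) = -330*(1/(-3) + 19²) = -330*(-⅓ + 361) = -330*1082/3 = -119020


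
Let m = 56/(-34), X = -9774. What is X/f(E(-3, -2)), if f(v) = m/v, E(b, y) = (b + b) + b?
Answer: -747711/14 ≈ -53408.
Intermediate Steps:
m = -28/17 (m = 56*(-1/34) = -28/17 ≈ -1.6471)
E(b, y) = 3*b (E(b, y) = 2*b + b = 3*b)
f(v) = -28/(17*v)
X/f(E(-3, -2)) = -9774/((-28/(17*(3*(-3))))) = -9774/((-28/17/(-9))) = -9774/((-28/17*(-⅑))) = -9774/28/153 = -9774*153/28 = -747711/14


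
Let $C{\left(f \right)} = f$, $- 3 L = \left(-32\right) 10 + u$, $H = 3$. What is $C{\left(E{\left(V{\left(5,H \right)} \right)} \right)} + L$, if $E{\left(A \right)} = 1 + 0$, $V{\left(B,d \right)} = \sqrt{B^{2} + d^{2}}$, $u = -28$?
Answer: $117$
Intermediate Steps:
$L = 116$ ($L = - \frac{\left(-32\right) 10 - 28}{3} = - \frac{-320 - 28}{3} = \left(- \frac{1}{3}\right) \left(-348\right) = 116$)
$E{\left(A \right)} = 1$
$C{\left(E{\left(V{\left(5,H \right)} \right)} \right)} + L = 1 + 116 = 117$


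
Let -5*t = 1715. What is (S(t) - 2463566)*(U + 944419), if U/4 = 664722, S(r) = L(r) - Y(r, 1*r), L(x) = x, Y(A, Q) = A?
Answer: -8876984612762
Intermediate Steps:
t = -343 (t = -⅕*1715 = -343)
S(r) = 0 (S(r) = r - r = 0)
U = 2658888 (U = 4*664722 = 2658888)
(S(t) - 2463566)*(U + 944419) = (0 - 2463566)*(2658888 + 944419) = -2463566*3603307 = -8876984612762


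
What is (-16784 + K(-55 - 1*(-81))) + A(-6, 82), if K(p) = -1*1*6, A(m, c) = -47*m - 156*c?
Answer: -29300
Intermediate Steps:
A(m, c) = -156*c - 47*m
K(p) = -6 (K(p) = -1*6 = -6)
(-16784 + K(-55 - 1*(-81))) + A(-6, 82) = (-16784 - 6) + (-156*82 - 47*(-6)) = -16790 + (-12792 + 282) = -16790 - 12510 = -29300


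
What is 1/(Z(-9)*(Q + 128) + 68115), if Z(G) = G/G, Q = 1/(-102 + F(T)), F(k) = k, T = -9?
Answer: 111/7574972 ≈ 1.4654e-5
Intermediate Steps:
Q = -1/111 (Q = 1/(-102 - 9) = 1/(-111) = -1/111 ≈ -0.0090090)
Z(G) = 1
1/(Z(-9)*(Q + 128) + 68115) = 1/(1*(-1/111 + 128) + 68115) = 1/(1*(14207/111) + 68115) = 1/(14207/111 + 68115) = 1/(7574972/111) = 111/7574972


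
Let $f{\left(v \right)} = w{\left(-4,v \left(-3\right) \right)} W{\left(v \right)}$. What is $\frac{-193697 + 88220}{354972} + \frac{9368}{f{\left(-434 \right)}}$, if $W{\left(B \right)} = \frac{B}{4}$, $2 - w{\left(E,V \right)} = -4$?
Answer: $- \frac{1131347741}{77028924} \approx -14.687$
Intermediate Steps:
$w{\left(E,V \right)} = 6$ ($w{\left(E,V \right)} = 2 - -4 = 2 + 4 = 6$)
$W{\left(B \right)} = \frac{B}{4}$ ($W{\left(B \right)} = B \frac{1}{4} = \frac{B}{4}$)
$f{\left(v \right)} = \frac{3 v}{2}$ ($f{\left(v \right)} = 6 \frac{v}{4} = \frac{3 v}{2}$)
$\frac{-193697 + 88220}{354972} + \frac{9368}{f{\left(-434 \right)}} = \frac{-193697 + 88220}{354972} + \frac{9368}{\frac{3}{2} \left(-434\right)} = \left(-105477\right) \frac{1}{354972} + \frac{9368}{-651} = - \frac{35159}{118324} + 9368 \left(- \frac{1}{651}\right) = - \frac{35159}{118324} - \frac{9368}{651} = - \frac{1131347741}{77028924}$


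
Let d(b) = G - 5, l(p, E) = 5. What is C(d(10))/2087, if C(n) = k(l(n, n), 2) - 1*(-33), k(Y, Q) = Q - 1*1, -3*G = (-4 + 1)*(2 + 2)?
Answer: 34/2087 ≈ 0.016291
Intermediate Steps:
G = 4 (G = -(-4 + 1)*(2 + 2)/3 = -(-1)*4 = -1/3*(-12) = 4)
d(b) = -1 (d(b) = 4 - 5 = -1)
k(Y, Q) = -1 + Q (k(Y, Q) = Q - 1 = -1 + Q)
C(n) = 34 (C(n) = (-1 + 2) - 1*(-33) = 1 + 33 = 34)
C(d(10))/2087 = 34/2087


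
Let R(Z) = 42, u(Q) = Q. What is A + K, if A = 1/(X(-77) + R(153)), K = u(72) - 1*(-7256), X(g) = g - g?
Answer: 307777/42 ≈ 7328.0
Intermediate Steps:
X(g) = 0
K = 7328 (K = 72 - 1*(-7256) = 72 + 7256 = 7328)
A = 1/42 (A = 1/(0 + 42) = 1/42 ≈ 0.023810)
A + K = 1/42 + 7328 = 307777/42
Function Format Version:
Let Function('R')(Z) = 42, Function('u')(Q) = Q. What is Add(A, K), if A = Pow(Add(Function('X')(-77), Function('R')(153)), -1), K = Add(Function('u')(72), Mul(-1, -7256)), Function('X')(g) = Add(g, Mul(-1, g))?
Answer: Rational(307777, 42) ≈ 7328.0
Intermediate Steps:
Function('X')(g) = 0
K = 7328 (K = Add(72, Mul(-1, -7256)) = Add(72, 7256) = 7328)
A = Rational(1, 42) (A = Pow(Add(0, 42), -1) = Pow(42, -1) = Rational(1, 42) ≈ 0.023810)
Add(A, K) = Add(Rational(1, 42), 7328) = Rational(307777, 42)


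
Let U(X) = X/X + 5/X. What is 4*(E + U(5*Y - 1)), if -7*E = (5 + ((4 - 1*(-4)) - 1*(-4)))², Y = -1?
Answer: -3454/21 ≈ -164.48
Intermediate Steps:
U(X) = 1 + 5/X
E = -289/7 (E = -(5 + ((4 - 1*(-4)) - 1*(-4)))²/7 = -(5 + ((4 + 4) + 4))²/7 = -(5 + (8 + 4))²/7 = -(5 + 12)²/7 = -⅐*17² = -⅐*289 = -289/7 ≈ -41.286)
4*(E + U(5*Y - 1)) = 4*(-289/7 + (5 + (5*(-1) - 1))/(5*(-1) - 1)) = 4*(-289/7 + (5 + (-5 - 1))/(-5 - 1)) = 4*(-289/7 + (5 - 6)/(-6)) = 4*(-289/7 - ⅙*(-1)) = 4*(-289/7 + ⅙) = 4*(-1727/42) = -3454/21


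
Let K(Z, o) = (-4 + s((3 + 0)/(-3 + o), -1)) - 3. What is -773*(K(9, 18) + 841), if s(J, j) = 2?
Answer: -646228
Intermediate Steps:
K(Z, o) = -5 (K(Z, o) = (-4 + 2) - 3 = -2 - 3 = -5)
-773*(K(9, 18) + 841) = -773*(-5 + 841) = -773*836 = -646228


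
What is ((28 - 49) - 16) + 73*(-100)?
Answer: -7337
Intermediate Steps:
((28 - 49) - 16) + 73*(-100) = (-21 - 16) - 7300 = -37 - 7300 = -7337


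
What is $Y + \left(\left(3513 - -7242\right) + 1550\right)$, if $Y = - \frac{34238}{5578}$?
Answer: $\frac{34301526}{2789} \approx 12299.0$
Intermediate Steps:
$Y = - \frac{17119}{2789}$ ($Y = \left(-34238\right) \frac{1}{5578} = - \frac{17119}{2789} \approx -6.138$)
$Y + \left(\left(3513 - -7242\right) + 1550\right) = - \frac{17119}{2789} + \left(\left(3513 - -7242\right) + 1550\right) = - \frac{17119}{2789} + \left(\left(3513 + 7242\right) + 1550\right) = - \frac{17119}{2789} + \left(10755 + 1550\right) = - \frac{17119}{2789} + 12305 = \frac{34301526}{2789}$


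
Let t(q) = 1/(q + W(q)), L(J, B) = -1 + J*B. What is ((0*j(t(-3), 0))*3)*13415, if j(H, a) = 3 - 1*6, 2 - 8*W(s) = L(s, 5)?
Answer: 0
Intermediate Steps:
L(J, B) = -1 + B*J
W(s) = 3/8 - 5*s/8 (W(s) = ¼ - (-1 + 5*s)/8 = ¼ + (⅛ - 5*s/8) = 3/8 - 5*s/8)
t(q) = 1/(3/8 + 3*q/8) (t(q) = 1/(q + (3/8 - 5*q/8)) = 1/(3/8 + 3*q/8))
j(H, a) = -3 (j(H, a) = 3 - 6 = -3)
((0*j(t(-3), 0))*3)*13415 = ((0*(-3))*3)*13415 = (0*3)*13415 = 0*13415 = 0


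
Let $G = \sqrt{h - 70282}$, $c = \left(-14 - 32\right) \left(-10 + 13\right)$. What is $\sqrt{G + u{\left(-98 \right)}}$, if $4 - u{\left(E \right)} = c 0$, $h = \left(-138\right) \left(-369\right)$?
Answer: $2 \sqrt{1 + 11 i \sqrt{10}} \approx 8.4616 + 8.2218 i$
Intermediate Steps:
$h = 50922$
$c = -138$ ($c = \left(-46\right) 3 = -138$)
$G = 44 i \sqrt{10}$ ($G = \sqrt{50922 - 70282} = \sqrt{-19360} = 44 i \sqrt{10} \approx 139.14 i$)
$u{\left(E \right)} = 4$ ($u{\left(E \right)} = 4 - \left(-138\right) 0 = 4 - 0 = 4 + 0 = 4$)
$\sqrt{G + u{\left(-98 \right)}} = \sqrt{44 i \sqrt{10} + 4} = \sqrt{4 + 44 i \sqrt{10}}$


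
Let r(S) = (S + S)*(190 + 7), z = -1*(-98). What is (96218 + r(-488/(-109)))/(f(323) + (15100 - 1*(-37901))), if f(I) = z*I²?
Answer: 10680034/1120219487 ≈ 0.0095339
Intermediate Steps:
z = 98
f(I) = 98*I²
r(S) = 394*S (r(S) = (2*S)*197 = 394*S)
(96218 + r(-488/(-109)))/(f(323) + (15100 - 1*(-37901))) = (96218 + 394*(-488/(-109)))/(98*323² + (15100 - 1*(-37901))) = (96218 + 394*(-488*(-1/109)))/(98*104329 + (15100 + 37901)) = (96218 + 394*(488/109))/(10224242 + 53001) = (96218 + 192272/109)/10277243 = (10680034/109)*(1/10277243) = 10680034/1120219487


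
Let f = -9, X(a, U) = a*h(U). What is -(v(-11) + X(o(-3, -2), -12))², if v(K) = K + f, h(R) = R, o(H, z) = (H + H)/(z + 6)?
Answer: -4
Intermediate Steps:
o(H, z) = 2*H/(6 + z) (o(H, z) = (2*H)/(6 + z) = 2*H/(6 + z))
X(a, U) = U*a (X(a, U) = a*U = U*a)
v(K) = -9 + K (v(K) = K - 9 = -9 + K)
-(v(-11) + X(o(-3, -2), -12))² = -((-9 - 11) - 24*(-3)/(6 - 2))² = -(-20 - 24*(-3)/4)² = -(-20 - 12*(-3/2))² = -(-20 + 18)² = -1*(-2)² = -1*4 = -4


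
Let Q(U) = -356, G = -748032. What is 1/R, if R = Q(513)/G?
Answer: 187008/89 ≈ 2101.2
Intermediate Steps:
R = 89/187008 (R = -356/(-748032) = -356*(-1/748032) = 89/187008 ≈ 0.00047592)
1/R = 1/(89/187008) = 187008/89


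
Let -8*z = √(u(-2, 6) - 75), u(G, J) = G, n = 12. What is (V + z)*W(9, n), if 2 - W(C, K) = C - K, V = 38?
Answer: 190 - 5*I*√77/8 ≈ 190.0 - 5.4844*I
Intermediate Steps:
W(C, K) = 2 + K - C (W(C, K) = 2 - (C - K) = 2 + (K - C) = 2 + K - C)
z = -I*√77/8 (z = -√(-2 - 75)/8 = -I*√77/8 ≈ -1.0969*I)
(V + z)*W(9, n) = (38 - I*√77/8)*(2 + 12 - 1*9) = (38 - I*√77/8)*(2 + 12 - 9) = (38 - I*√77/8)*5 = 190 - 5*I*√77/8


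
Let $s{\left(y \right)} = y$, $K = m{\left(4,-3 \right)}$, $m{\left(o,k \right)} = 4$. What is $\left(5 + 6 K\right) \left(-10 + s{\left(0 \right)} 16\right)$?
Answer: $-290$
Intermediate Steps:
$K = 4$
$\left(5 + 6 K\right) \left(-10 + s{\left(0 \right)} 16\right) = \left(5 + 6 \cdot 4\right) \left(-10 + 0 \cdot 16\right) = \left(5 + 24\right) \left(-10 + 0\right) = 29 \left(-10\right) = -290$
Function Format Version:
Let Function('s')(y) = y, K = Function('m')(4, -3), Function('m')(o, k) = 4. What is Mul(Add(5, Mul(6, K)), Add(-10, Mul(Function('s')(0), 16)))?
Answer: -290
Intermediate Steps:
K = 4
Mul(Add(5, Mul(6, K)), Add(-10, Mul(Function('s')(0), 16))) = Mul(Add(5, Mul(6, 4)), Add(-10, Mul(0, 16))) = Mul(Add(5, 24), Add(-10, 0)) = Mul(29, -10) = -290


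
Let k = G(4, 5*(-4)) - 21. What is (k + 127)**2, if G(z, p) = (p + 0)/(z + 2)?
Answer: 94864/9 ≈ 10540.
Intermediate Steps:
G(z, p) = p/(2 + z)
k = -73/3 (k = (5*(-4))/(2 + 4) - 21 = -20/6 - 21 = -20*1/6 - 21 = -10/3 - 21 = -73/3 ≈ -24.333)
(k + 127)**2 = (-73/3 + 127)**2 = (308/3)**2 = 94864/9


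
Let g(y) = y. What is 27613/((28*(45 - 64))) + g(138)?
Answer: 45803/532 ≈ 86.096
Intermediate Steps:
27613/((28*(45 - 64))) + g(138) = 27613/((28*(45 - 64))) + 138 = 27613/((28*(-19))) + 138 = 27613/(-532) + 138 = 27613*(-1/532) + 138 = -27613/532 + 138 = 45803/532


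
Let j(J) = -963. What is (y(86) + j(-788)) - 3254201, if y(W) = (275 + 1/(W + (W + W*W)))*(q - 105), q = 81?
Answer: -3085628747/946 ≈ -3.2618e+6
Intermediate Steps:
y(W) = -6600 - 24/(W**2 + 2*W) (y(W) = (275 + 1/(W + (W + W*W)))*(81 - 105) = (275 + 1/(W + (W + W**2)))*(-24) = (275 + 1/(W**2 + 2*W))*(-24) = -6600 - 24/(W**2 + 2*W))
(y(86) + j(-788)) - 3254201 = (24*(-1 - 550*86 - 275*86**2)/(86*(2 + 86)) - 963) - 3254201 = (24*(1/86)*(-1 - 47300 - 275*7396)/88 - 963) - 3254201 = (24*(1/86)*(1/88)*(-1 - 47300 - 2033900) - 963) - 3254201 = (24*(1/86)*(1/88)*(-2081201) - 963) - 3254201 = (-6243603/946 - 963) - 3254201 = -7154601/946 - 3254201 = -3085628747/946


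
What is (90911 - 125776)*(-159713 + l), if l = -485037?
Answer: 22479208750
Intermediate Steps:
(90911 - 125776)*(-159713 + l) = (90911 - 125776)*(-159713 - 485037) = -34865*(-644750) = 22479208750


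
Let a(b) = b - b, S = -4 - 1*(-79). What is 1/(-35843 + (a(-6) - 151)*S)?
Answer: -1/47168 ≈ -2.1201e-5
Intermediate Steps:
S = 75 (S = -4 + 79 = 75)
a(b) = 0
1/(-35843 + (a(-6) - 151)*S) = 1/(-35843 + (0 - 151)*75) = 1/(-35843 - 151*75) = 1/(-35843 - 11325) = 1/(-47168) = -1/47168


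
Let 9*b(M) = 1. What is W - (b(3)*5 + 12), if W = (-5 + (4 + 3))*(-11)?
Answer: -311/9 ≈ -34.556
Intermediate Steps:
b(M) = ⅑ (b(M) = (⅑)*1 = ⅑)
W = -22 (W = (-5 + 7)*(-11) = 2*(-11) = -22)
W - (b(3)*5 + 12) = -22 - ((⅑)*5 + 12) = -22 - (5/9 + 12) = -22 - 1*113/9 = -22 - 113/9 = -311/9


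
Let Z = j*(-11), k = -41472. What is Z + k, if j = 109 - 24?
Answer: -42407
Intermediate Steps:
j = 85
Z = -935 (Z = 85*(-11) = -935)
Z + k = -935 - 41472 = -42407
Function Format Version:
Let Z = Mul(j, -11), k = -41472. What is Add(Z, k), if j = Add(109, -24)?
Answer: -42407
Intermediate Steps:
j = 85
Z = -935 (Z = Mul(85, -11) = -935)
Add(Z, k) = Add(-935, -41472) = -42407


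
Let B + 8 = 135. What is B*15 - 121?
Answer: 1784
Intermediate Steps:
B = 127 (B = -8 + 135 = 127)
B*15 - 121 = 127*15 - 121 = 1905 - 121 = 1784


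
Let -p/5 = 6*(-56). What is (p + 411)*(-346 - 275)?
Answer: -1298511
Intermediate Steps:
p = 1680 (p = -30*(-56) = -5*(-336) = 1680)
(p + 411)*(-346 - 275) = (1680 + 411)*(-346 - 275) = 2091*(-621) = -1298511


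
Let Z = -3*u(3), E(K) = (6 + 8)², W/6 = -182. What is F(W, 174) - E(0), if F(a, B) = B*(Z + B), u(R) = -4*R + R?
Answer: 34778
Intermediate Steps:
W = -1092 (W = 6*(-182) = -1092)
u(R) = -3*R
E(K) = 196 (E(K) = 14² = 196)
Z = 27 (Z = -(-9)*3 = -3*(-9) = 27)
F(a, B) = B*(27 + B)
F(W, 174) - E(0) = 174*(27 + 174) - 1*196 = 174*201 - 196 = 34974 - 196 = 34778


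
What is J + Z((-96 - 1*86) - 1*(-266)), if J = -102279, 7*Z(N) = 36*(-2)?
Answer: -716025/7 ≈ -1.0229e+5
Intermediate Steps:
Z(N) = -72/7 (Z(N) = (36*(-2))/7 = (⅐)*(-72) = -72/7)
J + Z((-96 - 1*86) - 1*(-266)) = -102279 - 72/7 = -716025/7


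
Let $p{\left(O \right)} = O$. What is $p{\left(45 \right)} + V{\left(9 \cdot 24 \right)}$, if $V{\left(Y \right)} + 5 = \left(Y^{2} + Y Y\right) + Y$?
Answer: $93568$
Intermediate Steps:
$V{\left(Y \right)} = -5 + Y + 2 Y^{2}$ ($V{\left(Y \right)} = -5 + \left(\left(Y^{2} + Y Y\right) + Y\right) = -5 + \left(\left(Y^{2} + Y^{2}\right) + Y\right) = -5 + \left(2 Y^{2} + Y\right) = -5 + \left(Y + 2 Y^{2}\right) = -5 + Y + 2 Y^{2}$)
$p{\left(45 \right)} + V{\left(9 \cdot 24 \right)} = 45 + \left(-5 + 9 \cdot 24 + 2 \left(9 \cdot 24\right)^{2}\right) = 45 + \left(-5 + 216 + 2 \cdot 216^{2}\right) = 45 + \left(-5 + 216 + 2 \cdot 46656\right) = 45 + \left(-5 + 216 + 93312\right) = 45 + 93523 = 93568$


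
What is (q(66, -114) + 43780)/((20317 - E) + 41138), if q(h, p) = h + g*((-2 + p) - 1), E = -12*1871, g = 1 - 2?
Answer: 43963/83907 ≈ 0.52395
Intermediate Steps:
g = -1
E = -22452
q(h, p) = 3 + h - p (q(h, p) = h - ((-2 + p) - 1) = h - (-3 + p) = h + (3 - p) = 3 + h - p)
(q(66, -114) + 43780)/((20317 - E) + 41138) = ((3 + 66 - 1*(-114)) + 43780)/((20317 - 1*(-22452)) + 41138) = ((3 + 66 + 114) + 43780)/((20317 + 22452) + 41138) = (183 + 43780)/(42769 + 41138) = 43963/83907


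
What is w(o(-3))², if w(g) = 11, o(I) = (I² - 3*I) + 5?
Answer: 121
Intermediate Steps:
o(I) = 5 + I² - 3*I
w(o(-3))² = 11² = 121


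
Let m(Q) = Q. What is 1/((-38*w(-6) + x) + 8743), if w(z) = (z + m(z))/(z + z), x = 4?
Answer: 1/8709 ≈ 0.00011482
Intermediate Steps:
w(z) = 1 (w(z) = (z + z)/(z + z) = (2*z)/((2*z)) = (2*z)*(1/(2*z)) = 1)
1/((-38*w(-6) + x) + 8743) = 1/((-38*1 + 4) + 8743) = 1/((-38 + 4) + 8743) = 1/(-34 + 8743) = 1/8709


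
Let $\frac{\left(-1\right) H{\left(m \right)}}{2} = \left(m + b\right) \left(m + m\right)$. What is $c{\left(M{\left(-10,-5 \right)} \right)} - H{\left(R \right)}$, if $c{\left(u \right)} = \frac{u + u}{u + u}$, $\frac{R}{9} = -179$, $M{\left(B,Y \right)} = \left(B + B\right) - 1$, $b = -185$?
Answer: $11573425$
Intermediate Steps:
$M{\left(B,Y \right)} = -1 + 2 B$ ($M{\left(B,Y \right)} = 2 B - 1 = -1 + 2 B$)
$R = -1611$ ($R = 9 \left(-179\right) = -1611$)
$c{\left(u \right)} = 1$ ($c{\left(u \right)} = \frac{2 u}{2 u} = 2 u \frac{1}{2 u} = 1$)
$H{\left(m \right)} = - 4 m \left(-185 + m\right)$ ($H{\left(m \right)} = - 2 \left(m - 185\right) \left(m + m\right) = - 2 \left(-185 + m\right) 2 m = - 2 \cdot 2 m \left(-185 + m\right) = - 4 m \left(-185 + m\right)$)
$c{\left(M{\left(-10,-5 \right)} \right)} - H{\left(R \right)} = 1 - 4 \left(-1611\right) \left(185 - -1611\right) = 1 - 4 \left(-1611\right) \left(185 + 1611\right) = 1 - 4 \left(-1611\right) 1796 = 1 - -11573424 = 1 + 11573424 = 11573425$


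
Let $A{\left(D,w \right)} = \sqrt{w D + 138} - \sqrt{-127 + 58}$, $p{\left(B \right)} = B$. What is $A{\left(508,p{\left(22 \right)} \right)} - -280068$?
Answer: $280068 + \sqrt{11314} - i \sqrt{69} \approx 2.8017 \cdot 10^{5} - 8.3066 i$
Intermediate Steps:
$A{\left(D,w \right)} = \sqrt{138 + D w} - i \sqrt{69}$ ($A{\left(D,w \right)} = \sqrt{D w + 138} - \sqrt{-69} = \sqrt{138 + D w} - i \sqrt{69}$)
$A{\left(508,p{\left(22 \right)} \right)} - -280068 = \left(\sqrt{138 + 508 \cdot 22} - i \sqrt{69}\right) - -280068 = \left(\sqrt{138 + 11176} - i \sqrt{69}\right) + 280068 = \left(\sqrt{11314} - i \sqrt{69}\right) + 280068 = 280068 + \sqrt{11314} - i \sqrt{69}$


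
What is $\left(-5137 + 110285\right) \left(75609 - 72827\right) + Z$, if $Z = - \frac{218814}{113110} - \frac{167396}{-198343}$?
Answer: $\frac{3281300653509369819}{11217288365} \approx 2.9252 \cdot 10^{8}$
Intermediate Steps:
$Z = - \frac{12233031821}{11217288365}$ ($Z = \left(-218814\right) \frac{1}{113110} - - \frac{167396}{198343} = - \frac{109407}{56555} + \frac{167396}{198343} = - \frac{12233031821}{11217288365} \approx -1.0906$)
$\left(-5137 + 110285\right) \left(75609 - 72827\right) + Z = \left(-5137 + 110285\right) \left(75609 - 72827\right) - \frac{12233031821}{11217288365} = 105148 \cdot 2782 - \frac{12233031821}{11217288365} = 292521736 - \frac{12233031821}{11217288365} = \frac{3281300653509369819}{11217288365}$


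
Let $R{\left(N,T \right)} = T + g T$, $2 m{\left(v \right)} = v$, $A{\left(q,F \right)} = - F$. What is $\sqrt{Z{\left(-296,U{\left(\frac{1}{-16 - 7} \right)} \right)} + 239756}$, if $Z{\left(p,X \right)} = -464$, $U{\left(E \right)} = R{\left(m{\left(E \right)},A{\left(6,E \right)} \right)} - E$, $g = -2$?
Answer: $102 \sqrt{23} \approx 489.17$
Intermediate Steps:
$m{\left(v \right)} = \frac{v}{2}$
$R{\left(N,T \right)} = - T$ ($R{\left(N,T \right)} = T - 2 T = - T$)
$U{\left(E \right)} = 0$ ($U{\left(E \right)} = - \left(-1\right) E - E = E - E = 0$)
$\sqrt{Z{\left(-296,U{\left(\frac{1}{-16 - 7} \right)} \right)} + 239756} = \sqrt{-464 + 239756} = \sqrt{239292} = 102 \sqrt{23}$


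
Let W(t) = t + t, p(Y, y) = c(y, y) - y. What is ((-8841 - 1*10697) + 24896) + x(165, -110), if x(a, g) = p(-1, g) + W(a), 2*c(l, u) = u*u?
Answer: 11848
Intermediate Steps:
c(l, u) = u²/2 (c(l, u) = (u*u)/2 = u²/2)
p(Y, y) = y²/2 - y
W(t) = 2*t
x(a, g) = 2*a + g*(-2 + g)/2 (x(a, g) = g*(-2 + g)/2 + 2*a = 2*a + g*(-2 + g)/2)
((-8841 - 1*10697) + 24896) + x(165, -110) = ((-8841 - 1*10697) + 24896) + ((½)*(-110)² - 1*(-110) + 2*165) = ((-8841 - 10697) + 24896) + ((½)*12100 + 110 + 330) = (-19538 + 24896) + (6050 + 110 + 330) = 5358 + 6490 = 11848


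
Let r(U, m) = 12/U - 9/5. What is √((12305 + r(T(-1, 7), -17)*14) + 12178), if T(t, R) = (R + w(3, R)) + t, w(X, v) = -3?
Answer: √612845/5 ≈ 156.57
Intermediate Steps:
T(t, R) = -3 + R + t (T(t, R) = (R - 3) + t = (-3 + R) + t = -3 + R + t)
r(U, m) = -9/5 + 12/U (r(U, m) = 12/U - 9*⅕ = 12/U - 9/5 = -9/5 + 12/U)
√((12305 + r(T(-1, 7), -17)*14) + 12178) = √((12305 + (-9/5 + 12/(-3 + 7 - 1))*14) + 12178) = √((12305 + (-9/5 + 12/3)*14) + 12178) = √((12305 + (-9/5 + 12*(⅓))*14) + 12178) = √((12305 + (-9/5 + 4)*14) + 12178) = √((12305 + (11/5)*14) + 12178) = √((12305 + 154/5) + 12178) = √(61679/5 + 12178) = √(122569/5) = √612845/5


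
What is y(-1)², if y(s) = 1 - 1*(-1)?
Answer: 4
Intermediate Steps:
y(s) = 2 (y(s) = 1 + 1 = 2)
y(-1)² = 2² = 4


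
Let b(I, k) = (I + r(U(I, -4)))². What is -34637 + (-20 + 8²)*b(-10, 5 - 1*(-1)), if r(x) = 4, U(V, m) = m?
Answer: -33053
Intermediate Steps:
b(I, k) = (4 + I)² (b(I, k) = (I + 4)² = (4 + I)²)
-34637 + (-20 + 8²)*b(-10, 5 - 1*(-1)) = -34637 + (-20 + 8²)*(4 - 10)² = -34637 + (-20 + 64)*(-6)² = -34637 + 44*36 = -34637 + 1584 = -33053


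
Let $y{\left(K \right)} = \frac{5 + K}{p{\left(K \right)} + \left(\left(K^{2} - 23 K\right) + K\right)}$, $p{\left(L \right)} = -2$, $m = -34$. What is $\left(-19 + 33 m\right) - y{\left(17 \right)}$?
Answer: $- \frac{99245}{87} \approx -1140.7$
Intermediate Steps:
$y{\left(K \right)} = \frac{5 + K}{-2 + K^{2} - 22 K}$ ($y{\left(K \right)} = \frac{5 + K}{-2 + \left(\left(K^{2} - 23 K\right) + K\right)} = \frac{5 + K}{-2 + \left(K^{2} - 22 K\right)} = \frac{5 + K}{-2 + K^{2} - 22 K}$)
$\left(-19 + 33 m\right) - y{\left(17 \right)} = \left(-19 + 33 \left(-34\right)\right) - \frac{5 + 17}{-2 + 17^{2} - 374} = \left(-19 - 1122\right) - \frac{1}{-2 + 289 - 374} \cdot 22 = -1141 - \frac{1}{-87} \cdot 22 = -1141 - \left(- \frac{1}{87}\right) 22 = -1141 - - \frac{22}{87} = -1141 + \frac{22}{87} = - \frac{99245}{87}$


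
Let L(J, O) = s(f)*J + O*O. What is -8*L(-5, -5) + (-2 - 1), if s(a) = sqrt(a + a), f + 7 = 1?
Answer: -203 + 80*I*sqrt(3) ≈ -203.0 + 138.56*I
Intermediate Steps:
f = -6 (f = -7 + 1 = -6)
s(a) = sqrt(2)*sqrt(a) (s(a) = sqrt(2*a) = sqrt(2)*sqrt(a))
L(J, O) = O**2 + 2*I*J*sqrt(3) (L(J, O) = (sqrt(2)*sqrt(-6))*J + O*O = (sqrt(2)*(I*sqrt(6)))*J + O**2 = (2*I*sqrt(3))*J + O**2 = 2*I*J*sqrt(3) + O**2 = O**2 + 2*I*J*sqrt(3))
-8*L(-5, -5) + (-2 - 1) = -8*((-5)**2 + 2*I*(-5)*sqrt(3)) + (-2 - 1) = -8*(25 - 10*I*sqrt(3)) - 3 = (-200 + 80*I*sqrt(3)) - 3 = -203 + 80*I*sqrt(3)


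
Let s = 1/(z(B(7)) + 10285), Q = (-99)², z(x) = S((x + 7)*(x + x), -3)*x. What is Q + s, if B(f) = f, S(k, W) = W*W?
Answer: 101420749/10348 ≈ 9801.0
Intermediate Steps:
S(k, W) = W²
z(x) = 9*x (z(x) = (-3)²*x = 9*x)
Q = 9801
s = 1/10348 (s = 1/(9*7 + 10285) = 1/(63 + 10285) = 1/10348 ≈ 9.6637e-5)
Q + s = 9801 + 1/10348 = 101420749/10348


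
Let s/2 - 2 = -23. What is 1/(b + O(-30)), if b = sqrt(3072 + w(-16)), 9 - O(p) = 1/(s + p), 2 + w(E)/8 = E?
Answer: -46728/14757551 + 20736*sqrt(183)/14757551 ≈ 0.015842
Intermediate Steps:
s = -42 (s = 4 + 2*(-23) = 4 - 46 = -42)
w(E) = -16 + 8*E
O(p) = 9 - 1/(-42 + p)
b = 4*sqrt(183) (b = sqrt(3072 + (-16 + 8*(-16))) = sqrt(3072 + (-16 - 128)) = sqrt(3072 - 144) = sqrt(2928) = 4*sqrt(183) ≈ 54.111)
1/(b + O(-30)) = 1/(4*sqrt(183) + (-379 + 9*(-30))/(-42 - 30)) = 1/(4*sqrt(183) + (-379 - 270)/(-72)) = 1/(4*sqrt(183) - 1/72*(-649)) = 1/(4*sqrt(183) + 649/72) = 1/(649/72 + 4*sqrt(183))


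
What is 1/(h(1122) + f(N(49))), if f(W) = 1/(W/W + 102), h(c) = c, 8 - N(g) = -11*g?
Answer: 103/115567 ≈ 0.00089126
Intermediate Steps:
N(g) = 8 + 11*g (N(g) = 8 - (-11)*g = 8 + 11*g)
f(W) = 1/103 (f(W) = 1/(1 + 102) = 1/103)
1/(h(1122) + f(N(49))) = 1/(1122 + 1/103) = 1/(115567/103) = 103/115567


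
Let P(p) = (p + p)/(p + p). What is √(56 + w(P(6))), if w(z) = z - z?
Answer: 2*√14 ≈ 7.4833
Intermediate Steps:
P(p) = 1 (P(p) = (2*p)/((2*p)) = (2*p)*(1/(2*p)) = 1)
w(z) = 0
√(56 + w(P(6))) = √(56 + 0) = √56 = 2*√14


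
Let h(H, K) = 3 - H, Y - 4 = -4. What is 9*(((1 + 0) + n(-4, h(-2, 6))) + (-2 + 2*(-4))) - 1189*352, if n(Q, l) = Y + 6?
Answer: -418555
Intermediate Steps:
Y = 0 (Y = 4 - 4 = 0)
n(Q, l) = 6 (n(Q, l) = 0 + 6 = 6)
9*(((1 + 0) + n(-4, h(-2, 6))) + (-2 + 2*(-4))) - 1189*352 = 9*(((1 + 0) + 6) + (-2 + 2*(-4))) - 1189*352 = 9*((1 + 6) + (-2 - 8)) - 418528 = 9*(7 - 10) - 418528 = 9*(-3) - 418528 = -27 - 418528 = -418555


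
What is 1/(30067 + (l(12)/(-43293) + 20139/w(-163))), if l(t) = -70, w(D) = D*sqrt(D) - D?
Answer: 245558754698819019981/7383401225907682855026647 - 6152630996906793*I*sqrt(163)/7383401225907682855026647 ≈ 3.3258e-5 - 1.0639e-8*I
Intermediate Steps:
w(D) = D**(3/2) - D
1/(30067 + (l(12)/(-43293) + 20139/w(-163))) = 1/(30067 + (-70/(-43293) + 20139/((-163)**(3/2) - 1*(-163)))) = 1/(30067 + (-70*(-1/43293) + 20139/(-163*I*sqrt(163) + 163))) = 1/(30067 + (70/43293 + 20139/(163 - 163*I*sqrt(163)))) = 1/(1301690701/43293 + 20139/(163 - 163*I*sqrt(163)))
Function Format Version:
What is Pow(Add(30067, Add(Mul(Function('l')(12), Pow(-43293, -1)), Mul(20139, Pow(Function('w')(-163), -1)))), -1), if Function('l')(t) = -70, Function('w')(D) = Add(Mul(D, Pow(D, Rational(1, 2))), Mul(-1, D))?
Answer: Add(Rational(245558754698819019981, 7383401225907682855026647), Mul(Rational(-6152630996906793, 7383401225907682855026647), I, Pow(163, Rational(1, 2)))) ≈ Add(3.3258e-5, Mul(-1.0639e-8, I))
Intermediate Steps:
Function('w')(D) = Add(Pow(D, Rational(3, 2)), Mul(-1, D))
Pow(Add(30067, Add(Mul(Function('l')(12), Pow(-43293, -1)), Mul(20139, Pow(Function('w')(-163), -1)))), -1) = Pow(Add(30067, Add(Mul(-70, Pow(-43293, -1)), Mul(20139, Pow(Add(Pow(-163, Rational(3, 2)), Mul(-1, -163)), -1)))), -1) = Pow(Add(30067, Add(Mul(-70, Rational(-1, 43293)), Mul(20139, Pow(Add(Mul(-163, I, Pow(163, Rational(1, 2))), 163), -1)))), -1) = Pow(Add(30067, Add(Rational(70, 43293), Mul(20139, Pow(Add(163, Mul(-163, I, Pow(163, Rational(1, 2)))), -1)))), -1) = Pow(Add(Rational(1301690701, 43293), Mul(20139, Pow(Add(163, Mul(-163, I, Pow(163, Rational(1, 2)))), -1))), -1)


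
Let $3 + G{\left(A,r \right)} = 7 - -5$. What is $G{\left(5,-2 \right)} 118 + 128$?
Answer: $1190$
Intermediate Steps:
$G{\left(A,r \right)} = 9$ ($G{\left(A,r \right)} = -3 + \left(7 - -5\right) = -3 + \left(7 + 5\right) = -3 + 12 = 9$)
$G{\left(5,-2 \right)} 118 + 128 = 9 \cdot 118 + 128 = 1062 + 128 = 1190$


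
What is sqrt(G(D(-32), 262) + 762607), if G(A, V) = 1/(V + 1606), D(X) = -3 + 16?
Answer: sqrt(665264792559)/934 ≈ 873.27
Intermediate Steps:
D(X) = 13
G(A, V) = 1/(1606 + V)
sqrt(G(D(-32), 262) + 762607) = sqrt(1/(1606 + 262) + 762607) = sqrt(1/1868 + 762607) = sqrt(1424549877/1868) = sqrt(665264792559)/934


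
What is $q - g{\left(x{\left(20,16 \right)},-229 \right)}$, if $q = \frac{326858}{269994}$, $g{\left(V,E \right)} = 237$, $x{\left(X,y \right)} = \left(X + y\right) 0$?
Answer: $- \frac{31830860}{134997} \approx -235.79$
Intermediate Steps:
$x{\left(X,y \right)} = 0$
$q = \frac{163429}{134997}$ ($q = 326858 \cdot \frac{1}{269994} = \frac{163429}{134997} \approx 1.2106$)
$q - g{\left(x{\left(20,16 \right)},-229 \right)} = \frac{163429}{134997} - 237 = - \frac{31830860}{134997}$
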